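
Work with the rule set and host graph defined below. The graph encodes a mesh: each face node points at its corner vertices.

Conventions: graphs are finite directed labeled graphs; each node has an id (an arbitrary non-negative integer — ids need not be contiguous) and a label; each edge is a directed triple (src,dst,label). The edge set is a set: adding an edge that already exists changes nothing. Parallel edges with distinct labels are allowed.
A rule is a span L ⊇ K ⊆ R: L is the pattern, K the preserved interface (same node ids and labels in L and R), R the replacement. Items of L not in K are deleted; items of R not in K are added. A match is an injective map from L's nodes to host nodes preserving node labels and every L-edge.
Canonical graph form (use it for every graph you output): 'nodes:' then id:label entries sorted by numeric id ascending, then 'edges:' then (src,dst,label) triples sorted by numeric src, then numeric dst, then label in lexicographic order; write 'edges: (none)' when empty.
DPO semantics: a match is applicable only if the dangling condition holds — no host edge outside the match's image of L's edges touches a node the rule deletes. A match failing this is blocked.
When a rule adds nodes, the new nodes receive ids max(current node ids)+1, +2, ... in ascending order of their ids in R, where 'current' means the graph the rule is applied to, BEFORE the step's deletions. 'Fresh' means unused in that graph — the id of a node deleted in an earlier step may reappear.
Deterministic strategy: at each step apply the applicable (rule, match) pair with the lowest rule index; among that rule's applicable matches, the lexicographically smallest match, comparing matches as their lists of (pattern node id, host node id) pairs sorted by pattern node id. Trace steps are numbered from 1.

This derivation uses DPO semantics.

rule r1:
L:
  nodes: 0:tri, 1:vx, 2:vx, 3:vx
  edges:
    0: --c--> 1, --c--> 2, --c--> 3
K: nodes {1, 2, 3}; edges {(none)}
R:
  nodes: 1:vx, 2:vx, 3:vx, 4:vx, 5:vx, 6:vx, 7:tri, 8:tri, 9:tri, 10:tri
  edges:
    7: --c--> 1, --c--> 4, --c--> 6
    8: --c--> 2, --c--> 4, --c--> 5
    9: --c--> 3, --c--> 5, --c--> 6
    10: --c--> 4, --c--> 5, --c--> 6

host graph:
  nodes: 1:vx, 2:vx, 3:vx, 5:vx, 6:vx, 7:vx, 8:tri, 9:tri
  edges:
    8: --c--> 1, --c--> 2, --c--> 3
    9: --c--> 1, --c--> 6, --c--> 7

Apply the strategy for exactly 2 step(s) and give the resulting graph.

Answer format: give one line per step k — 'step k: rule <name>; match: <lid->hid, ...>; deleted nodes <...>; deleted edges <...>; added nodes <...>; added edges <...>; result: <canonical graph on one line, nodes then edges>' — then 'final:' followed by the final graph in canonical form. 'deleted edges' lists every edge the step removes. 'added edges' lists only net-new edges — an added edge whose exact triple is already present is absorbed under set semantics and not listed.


step 1: rule r1; match: 0->8, 1->1, 2->2, 3->3; deleted nodes 8; deleted edges (8,1,c); (8,2,c); (8,3,c); added nodes 10, 11, 12, 13, 14, 15, 16; added edges (13,1,c); (13,10,c); (13,12,c); (14,2,c); (14,10,c); (14,11,c); (15,3,c); (15,11,c); (15,12,c); (16,10,c); (16,11,c); (16,12,c); result: nodes: 1:vx, 2:vx, 3:vx, 5:vx, 6:vx, 7:vx, 9:tri, 10:vx, 11:vx, 12:vx, 13:tri, 14:tri, 15:tri, 16:tri edges: (9,1,c); (9,6,c); (9,7,c); (13,1,c); (13,10,c); (13,12,c); (14,2,c); (14,10,c); (14,11,c); (15,3,c); (15,11,c); (15,12,c); (16,10,c); (16,11,c); (16,12,c)
step 2: rule r1; match: 0->9, 1->1, 2->6, 3->7; deleted nodes 9; deleted edges (9,1,c); (9,6,c); (9,7,c); added nodes 17, 18, 19, 20, 21, 22, 23; added edges (20,1,c); (20,17,c); (20,19,c); (21,6,c); (21,17,c); (21,18,c); (22,7,c); (22,18,c); (22,19,c); (23,17,c); (23,18,c); (23,19,c); result: nodes: 1:vx, 2:vx, 3:vx, 5:vx, 6:vx, 7:vx, 10:vx, 11:vx, 12:vx, 13:tri, 14:tri, 15:tri, 16:tri, 17:vx, 18:vx, 19:vx, 20:tri, 21:tri, 22:tri, 23:tri edges: (13,1,c); (13,10,c); (13,12,c); (14,2,c); (14,10,c); (14,11,c); (15,3,c); (15,11,c); (15,12,c); (16,10,c); (16,11,c); (16,12,c); (20,1,c); (20,17,c); (20,19,c); (21,6,c); (21,17,c); (21,18,c); (22,7,c); (22,18,c); (22,19,c); (23,17,c); (23,18,c); (23,19,c)
final:
nodes: 1:vx, 2:vx, 3:vx, 5:vx, 6:vx, 7:vx, 10:vx, 11:vx, 12:vx, 13:tri, 14:tri, 15:tri, 16:tri, 17:vx, 18:vx, 19:vx, 20:tri, 21:tri, 22:tri, 23:tri
edges: (13,1,c); (13,10,c); (13,12,c); (14,2,c); (14,10,c); (14,11,c); (15,3,c); (15,11,c); (15,12,c); (16,10,c); (16,11,c); (16,12,c); (20,1,c); (20,17,c); (20,19,c); (21,6,c); (21,17,c); (21,18,c); (22,7,c); (22,18,c); (22,19,c); (23,17,c); (23,18,c); (23,19,c)


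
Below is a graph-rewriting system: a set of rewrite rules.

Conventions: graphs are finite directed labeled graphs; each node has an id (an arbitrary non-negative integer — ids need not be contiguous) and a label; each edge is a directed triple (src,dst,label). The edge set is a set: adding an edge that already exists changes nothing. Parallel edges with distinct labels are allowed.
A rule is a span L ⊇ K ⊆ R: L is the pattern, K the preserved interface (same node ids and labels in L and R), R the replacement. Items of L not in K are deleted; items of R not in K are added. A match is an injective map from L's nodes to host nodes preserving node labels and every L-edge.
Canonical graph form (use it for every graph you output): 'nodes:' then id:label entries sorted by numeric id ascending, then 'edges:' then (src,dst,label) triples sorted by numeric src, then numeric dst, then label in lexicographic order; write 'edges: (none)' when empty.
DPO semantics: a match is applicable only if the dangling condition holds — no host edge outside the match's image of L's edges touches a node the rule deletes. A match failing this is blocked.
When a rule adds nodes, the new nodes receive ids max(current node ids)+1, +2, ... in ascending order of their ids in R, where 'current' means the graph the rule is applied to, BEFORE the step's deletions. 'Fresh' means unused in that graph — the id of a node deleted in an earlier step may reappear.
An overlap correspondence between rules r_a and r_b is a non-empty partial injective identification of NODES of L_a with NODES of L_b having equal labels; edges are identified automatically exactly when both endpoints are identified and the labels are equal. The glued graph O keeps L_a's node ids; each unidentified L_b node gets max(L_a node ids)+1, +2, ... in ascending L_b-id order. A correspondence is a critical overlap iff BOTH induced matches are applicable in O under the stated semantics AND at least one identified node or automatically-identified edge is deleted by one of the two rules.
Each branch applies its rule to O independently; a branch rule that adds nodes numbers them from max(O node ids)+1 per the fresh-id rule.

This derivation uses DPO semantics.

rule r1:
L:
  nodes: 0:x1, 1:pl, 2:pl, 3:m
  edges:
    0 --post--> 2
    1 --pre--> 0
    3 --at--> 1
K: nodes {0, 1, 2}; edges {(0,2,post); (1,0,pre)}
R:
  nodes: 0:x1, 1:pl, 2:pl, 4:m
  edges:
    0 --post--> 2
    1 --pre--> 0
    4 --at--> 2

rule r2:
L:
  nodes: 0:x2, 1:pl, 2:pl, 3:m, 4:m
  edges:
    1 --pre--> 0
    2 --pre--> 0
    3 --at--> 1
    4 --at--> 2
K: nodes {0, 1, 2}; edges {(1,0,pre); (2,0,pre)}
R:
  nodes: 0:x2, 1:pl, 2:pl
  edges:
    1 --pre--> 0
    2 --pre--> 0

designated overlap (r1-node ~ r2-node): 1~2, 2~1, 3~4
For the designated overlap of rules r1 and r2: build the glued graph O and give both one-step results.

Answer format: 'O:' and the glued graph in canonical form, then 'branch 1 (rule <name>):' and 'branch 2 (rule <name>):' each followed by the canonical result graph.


O:
nodes: 0:x1, 1:pl, 2:pl, 3:m, 4:x2, 5:m
edges: (0,2,post); (1,0,pre); (1,4,pre); (2,4,pre); (3,1,at); (5,2,at)
branch 1 (rule r1):
nodes: 0:x1, 1:pl, 2:pl, 4:x2, 5:m, 6:m
edges: (0,2,post); (1,0,pre); (1,4,pre); (2,4,pre); (5,2,at); (6,2,at)
branch 2 (rule r2):
nodes: 0:x1, 1:pl, 2:pl, 4:x2
edges: (0,2,post); (1,0,pre); (1,4,pre); (2,4,pre)


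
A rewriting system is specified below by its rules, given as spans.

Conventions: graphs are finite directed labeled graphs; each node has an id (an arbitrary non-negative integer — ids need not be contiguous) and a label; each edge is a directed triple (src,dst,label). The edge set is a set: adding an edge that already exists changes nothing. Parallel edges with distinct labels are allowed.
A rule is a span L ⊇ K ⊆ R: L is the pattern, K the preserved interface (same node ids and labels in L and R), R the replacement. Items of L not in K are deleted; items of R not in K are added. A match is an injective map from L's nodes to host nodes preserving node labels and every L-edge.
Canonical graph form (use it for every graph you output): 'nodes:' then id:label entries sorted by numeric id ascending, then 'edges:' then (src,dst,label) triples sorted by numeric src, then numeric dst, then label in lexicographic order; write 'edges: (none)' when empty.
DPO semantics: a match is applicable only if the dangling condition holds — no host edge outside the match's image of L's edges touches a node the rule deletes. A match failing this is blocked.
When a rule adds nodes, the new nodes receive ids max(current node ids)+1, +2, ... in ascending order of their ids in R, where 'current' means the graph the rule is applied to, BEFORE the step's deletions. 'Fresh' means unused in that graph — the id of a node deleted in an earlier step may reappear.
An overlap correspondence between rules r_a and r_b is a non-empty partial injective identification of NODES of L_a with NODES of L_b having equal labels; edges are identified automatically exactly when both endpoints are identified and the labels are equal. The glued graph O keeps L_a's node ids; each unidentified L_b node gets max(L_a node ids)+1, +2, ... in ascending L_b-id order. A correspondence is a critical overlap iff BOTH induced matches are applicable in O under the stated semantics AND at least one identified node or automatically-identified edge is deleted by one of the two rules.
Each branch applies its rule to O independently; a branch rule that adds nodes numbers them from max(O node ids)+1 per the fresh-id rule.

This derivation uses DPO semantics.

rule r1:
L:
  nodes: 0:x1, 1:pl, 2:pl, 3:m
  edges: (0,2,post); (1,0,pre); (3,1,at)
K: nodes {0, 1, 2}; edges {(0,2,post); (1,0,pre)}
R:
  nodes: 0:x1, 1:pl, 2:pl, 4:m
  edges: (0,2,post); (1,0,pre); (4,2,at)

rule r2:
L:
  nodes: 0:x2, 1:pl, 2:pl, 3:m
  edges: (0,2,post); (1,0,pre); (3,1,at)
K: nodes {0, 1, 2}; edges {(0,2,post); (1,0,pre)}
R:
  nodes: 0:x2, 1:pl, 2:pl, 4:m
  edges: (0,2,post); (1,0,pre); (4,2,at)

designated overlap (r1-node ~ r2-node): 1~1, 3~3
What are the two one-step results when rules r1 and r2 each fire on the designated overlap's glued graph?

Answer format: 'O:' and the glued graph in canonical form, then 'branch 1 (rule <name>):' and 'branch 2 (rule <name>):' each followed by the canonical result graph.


O:
nodes: 0:x1, 1:pl, 2:pl, 3:m, 4:x2, 5:pl
edges: (0,2,post); (1,0,pre); (1,4,pre); (3,1,at); (4,5,post)
branch 1 (rule r1):
nodes: 0:x1, 1:pl, 2:pl, 4:x2, 5:pl, 6:m
edges: (0,2,post); (1,0,pre); (1,4,pre); (4,5,post); (6,2,at)
branch 2 (rule r2):
nodes: 0:x1, 1:pl, 2:pl, 4:x2, 5:pl, 6:m
edges: (0,2,post); (1,0,pre); (1,4,pre); (4,5,post); (6,5,at)


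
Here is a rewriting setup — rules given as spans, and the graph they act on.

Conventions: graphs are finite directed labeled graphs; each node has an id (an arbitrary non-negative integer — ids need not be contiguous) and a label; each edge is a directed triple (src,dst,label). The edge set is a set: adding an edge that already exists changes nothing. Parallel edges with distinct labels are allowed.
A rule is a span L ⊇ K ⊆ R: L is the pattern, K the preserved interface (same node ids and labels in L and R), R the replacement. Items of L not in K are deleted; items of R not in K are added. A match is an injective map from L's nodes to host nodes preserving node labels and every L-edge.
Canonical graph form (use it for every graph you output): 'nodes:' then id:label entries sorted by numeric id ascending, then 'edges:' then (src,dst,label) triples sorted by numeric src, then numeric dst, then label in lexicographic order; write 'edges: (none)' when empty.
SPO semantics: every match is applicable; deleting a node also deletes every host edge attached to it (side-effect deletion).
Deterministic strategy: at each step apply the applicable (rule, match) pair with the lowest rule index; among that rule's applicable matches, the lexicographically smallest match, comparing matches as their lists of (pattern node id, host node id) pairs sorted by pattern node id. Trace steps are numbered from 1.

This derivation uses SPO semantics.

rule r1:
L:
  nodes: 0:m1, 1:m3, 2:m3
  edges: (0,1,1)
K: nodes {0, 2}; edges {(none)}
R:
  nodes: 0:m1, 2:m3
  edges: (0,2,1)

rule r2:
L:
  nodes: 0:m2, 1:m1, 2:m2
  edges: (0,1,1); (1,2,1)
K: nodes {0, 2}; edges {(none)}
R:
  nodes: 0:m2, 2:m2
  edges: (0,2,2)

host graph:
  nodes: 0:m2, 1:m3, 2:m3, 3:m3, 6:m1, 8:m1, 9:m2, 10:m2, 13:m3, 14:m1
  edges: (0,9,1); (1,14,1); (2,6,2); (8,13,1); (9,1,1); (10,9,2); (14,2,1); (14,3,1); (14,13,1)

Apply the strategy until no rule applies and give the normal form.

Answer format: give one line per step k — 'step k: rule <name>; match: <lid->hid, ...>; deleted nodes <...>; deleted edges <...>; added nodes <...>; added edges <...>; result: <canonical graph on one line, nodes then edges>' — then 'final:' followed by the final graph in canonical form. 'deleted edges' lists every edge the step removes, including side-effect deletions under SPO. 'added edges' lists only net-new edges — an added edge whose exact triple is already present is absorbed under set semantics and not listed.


step 1: rule r1; match: 0->8, 1->13, 2->1; deleted nodes 13; deleted edges (8,13,1); (14,13,1); added nodes (none); added edges (8,1,1); result: nodes: 0:m2, 1:m3, 2:m3, 3:m3, 6:m1, 8:m1, 9:m2, 10:m2, 14:m1 edges: (0,9,1); (1,14,1); (2,6,2); (8,1,1); (9,1,1); (10,9,2); (14,2,1); (14,3,1)
step 2: rule r1; match: 0->8, 1->1, 2->2; deleted nodes 1; deleted edges (1,14,1); (8,1,1); (9,1,1); added nodes (none); added edges (8,2,1); result: nodes: 0:m2, 2:m3, 3:m3, 6:m1, 8:m1, 9:m2, 10:m2, 14:m1 edges: (0,9,1); (2,6,2); (8,2,1); (10,9,2); (14,2,1); (14,3,1)
step 3: rule r1; match: 0->8, 1->2, 2->3; deleted nodes 2; deleted edges (2,6,2); (8,2,1); (14,2,1); added nodes (none); added edges (8,3,1); result: nodes: 0:m2, 3:m3, 6:m1, 8:m1, 9:m2, 10:m2, 14:m1 edges: (0,9,1); (8,3,1); (10,9,2); (14,3,1)
final:
nodes: 0:m2, 3:m3, 6:m1, 8:m1, 9:m2, 10:m2, 14:m1
edges: (0,9,1); (8,3,1); (10,9,2); (14,3,1)


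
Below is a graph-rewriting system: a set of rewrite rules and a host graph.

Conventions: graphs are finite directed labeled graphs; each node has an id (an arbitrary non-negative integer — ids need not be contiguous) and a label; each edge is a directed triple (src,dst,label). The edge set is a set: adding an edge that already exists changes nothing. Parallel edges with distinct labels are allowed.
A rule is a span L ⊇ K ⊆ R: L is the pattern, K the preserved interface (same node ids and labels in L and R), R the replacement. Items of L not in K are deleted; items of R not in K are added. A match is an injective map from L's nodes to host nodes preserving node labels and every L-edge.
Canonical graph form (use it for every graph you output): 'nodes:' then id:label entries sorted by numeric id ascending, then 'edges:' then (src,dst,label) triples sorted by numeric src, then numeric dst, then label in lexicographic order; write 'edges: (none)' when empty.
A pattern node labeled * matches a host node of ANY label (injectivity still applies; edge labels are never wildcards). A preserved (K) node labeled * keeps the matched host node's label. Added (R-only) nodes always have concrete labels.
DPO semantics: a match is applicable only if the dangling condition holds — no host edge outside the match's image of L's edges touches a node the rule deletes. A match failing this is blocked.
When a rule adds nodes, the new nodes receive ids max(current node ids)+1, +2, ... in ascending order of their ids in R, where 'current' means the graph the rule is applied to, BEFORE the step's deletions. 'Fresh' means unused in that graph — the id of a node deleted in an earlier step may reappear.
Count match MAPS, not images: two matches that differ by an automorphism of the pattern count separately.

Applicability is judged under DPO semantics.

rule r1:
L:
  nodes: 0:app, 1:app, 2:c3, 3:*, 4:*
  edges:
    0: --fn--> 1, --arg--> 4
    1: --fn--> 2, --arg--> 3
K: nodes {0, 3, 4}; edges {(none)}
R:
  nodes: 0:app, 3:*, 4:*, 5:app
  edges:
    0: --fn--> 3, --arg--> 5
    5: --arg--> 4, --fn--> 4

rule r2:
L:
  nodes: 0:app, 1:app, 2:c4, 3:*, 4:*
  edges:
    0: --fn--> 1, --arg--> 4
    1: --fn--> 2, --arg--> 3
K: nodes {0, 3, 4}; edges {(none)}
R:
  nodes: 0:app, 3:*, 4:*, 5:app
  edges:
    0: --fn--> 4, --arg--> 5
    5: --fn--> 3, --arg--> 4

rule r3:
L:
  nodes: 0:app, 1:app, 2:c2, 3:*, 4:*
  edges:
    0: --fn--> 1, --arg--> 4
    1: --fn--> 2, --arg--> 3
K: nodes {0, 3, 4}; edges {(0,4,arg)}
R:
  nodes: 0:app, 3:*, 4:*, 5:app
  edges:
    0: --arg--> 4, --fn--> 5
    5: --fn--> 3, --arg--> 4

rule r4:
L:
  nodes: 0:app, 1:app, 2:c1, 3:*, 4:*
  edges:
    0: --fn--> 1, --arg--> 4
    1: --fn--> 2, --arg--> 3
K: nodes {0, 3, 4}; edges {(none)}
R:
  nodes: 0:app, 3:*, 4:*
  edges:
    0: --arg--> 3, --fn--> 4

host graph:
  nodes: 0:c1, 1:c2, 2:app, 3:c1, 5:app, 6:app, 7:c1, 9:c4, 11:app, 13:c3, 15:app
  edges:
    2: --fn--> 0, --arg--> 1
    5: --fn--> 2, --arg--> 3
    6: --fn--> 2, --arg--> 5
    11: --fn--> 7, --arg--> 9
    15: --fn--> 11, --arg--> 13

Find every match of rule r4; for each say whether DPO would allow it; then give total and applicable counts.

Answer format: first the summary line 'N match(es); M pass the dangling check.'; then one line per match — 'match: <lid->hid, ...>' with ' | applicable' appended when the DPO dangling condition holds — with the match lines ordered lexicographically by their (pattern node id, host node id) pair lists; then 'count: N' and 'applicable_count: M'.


3 match(es); 1 pass the dangling check.
match: 0->5, 1->2, 2->0, 3->1, 4->3
match: 0->6, 1->2, 2->0, 3->1, 4->5
match: 0->15, 1->11, 2->7, 3->9, 4->13 | applicable
count: 3
applicable_count: 1


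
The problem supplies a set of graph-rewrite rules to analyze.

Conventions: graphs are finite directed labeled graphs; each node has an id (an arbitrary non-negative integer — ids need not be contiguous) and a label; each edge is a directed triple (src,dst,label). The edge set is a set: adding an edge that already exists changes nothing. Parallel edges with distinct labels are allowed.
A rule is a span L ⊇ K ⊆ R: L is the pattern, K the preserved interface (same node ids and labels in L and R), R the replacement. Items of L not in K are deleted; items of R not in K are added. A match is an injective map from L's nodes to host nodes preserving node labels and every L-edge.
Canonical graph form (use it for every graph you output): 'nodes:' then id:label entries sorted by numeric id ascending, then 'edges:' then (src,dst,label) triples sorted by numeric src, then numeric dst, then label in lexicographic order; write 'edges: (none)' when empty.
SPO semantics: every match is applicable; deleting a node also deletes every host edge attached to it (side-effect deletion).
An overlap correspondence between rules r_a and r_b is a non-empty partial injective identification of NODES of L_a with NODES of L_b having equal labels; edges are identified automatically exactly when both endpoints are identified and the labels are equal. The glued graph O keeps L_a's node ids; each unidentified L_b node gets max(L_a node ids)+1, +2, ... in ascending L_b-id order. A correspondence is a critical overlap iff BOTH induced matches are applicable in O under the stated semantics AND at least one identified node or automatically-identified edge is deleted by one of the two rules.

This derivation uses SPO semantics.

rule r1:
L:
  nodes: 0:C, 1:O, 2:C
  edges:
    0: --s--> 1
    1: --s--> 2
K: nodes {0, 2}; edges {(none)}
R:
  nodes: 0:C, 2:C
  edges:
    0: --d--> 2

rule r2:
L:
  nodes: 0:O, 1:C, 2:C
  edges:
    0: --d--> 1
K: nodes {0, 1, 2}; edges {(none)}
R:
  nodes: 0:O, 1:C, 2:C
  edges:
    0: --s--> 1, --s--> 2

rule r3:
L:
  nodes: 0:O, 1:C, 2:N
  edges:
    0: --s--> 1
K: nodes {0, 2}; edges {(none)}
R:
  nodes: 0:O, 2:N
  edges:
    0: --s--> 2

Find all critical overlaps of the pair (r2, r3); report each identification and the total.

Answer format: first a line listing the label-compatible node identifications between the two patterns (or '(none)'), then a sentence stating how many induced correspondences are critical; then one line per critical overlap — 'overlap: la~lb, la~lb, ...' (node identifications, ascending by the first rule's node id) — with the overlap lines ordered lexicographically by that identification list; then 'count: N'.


label-compatible node identifications between L(r2) and L(r3): 0~0, 1~1, 2~1
4 of the induced correspondences are critical overlaps of r2 and r3.
overlap: 0~0, 1~1
overlap: 0~0, 2~1
overlap: 1~1
overlap: 2~1
count: 4


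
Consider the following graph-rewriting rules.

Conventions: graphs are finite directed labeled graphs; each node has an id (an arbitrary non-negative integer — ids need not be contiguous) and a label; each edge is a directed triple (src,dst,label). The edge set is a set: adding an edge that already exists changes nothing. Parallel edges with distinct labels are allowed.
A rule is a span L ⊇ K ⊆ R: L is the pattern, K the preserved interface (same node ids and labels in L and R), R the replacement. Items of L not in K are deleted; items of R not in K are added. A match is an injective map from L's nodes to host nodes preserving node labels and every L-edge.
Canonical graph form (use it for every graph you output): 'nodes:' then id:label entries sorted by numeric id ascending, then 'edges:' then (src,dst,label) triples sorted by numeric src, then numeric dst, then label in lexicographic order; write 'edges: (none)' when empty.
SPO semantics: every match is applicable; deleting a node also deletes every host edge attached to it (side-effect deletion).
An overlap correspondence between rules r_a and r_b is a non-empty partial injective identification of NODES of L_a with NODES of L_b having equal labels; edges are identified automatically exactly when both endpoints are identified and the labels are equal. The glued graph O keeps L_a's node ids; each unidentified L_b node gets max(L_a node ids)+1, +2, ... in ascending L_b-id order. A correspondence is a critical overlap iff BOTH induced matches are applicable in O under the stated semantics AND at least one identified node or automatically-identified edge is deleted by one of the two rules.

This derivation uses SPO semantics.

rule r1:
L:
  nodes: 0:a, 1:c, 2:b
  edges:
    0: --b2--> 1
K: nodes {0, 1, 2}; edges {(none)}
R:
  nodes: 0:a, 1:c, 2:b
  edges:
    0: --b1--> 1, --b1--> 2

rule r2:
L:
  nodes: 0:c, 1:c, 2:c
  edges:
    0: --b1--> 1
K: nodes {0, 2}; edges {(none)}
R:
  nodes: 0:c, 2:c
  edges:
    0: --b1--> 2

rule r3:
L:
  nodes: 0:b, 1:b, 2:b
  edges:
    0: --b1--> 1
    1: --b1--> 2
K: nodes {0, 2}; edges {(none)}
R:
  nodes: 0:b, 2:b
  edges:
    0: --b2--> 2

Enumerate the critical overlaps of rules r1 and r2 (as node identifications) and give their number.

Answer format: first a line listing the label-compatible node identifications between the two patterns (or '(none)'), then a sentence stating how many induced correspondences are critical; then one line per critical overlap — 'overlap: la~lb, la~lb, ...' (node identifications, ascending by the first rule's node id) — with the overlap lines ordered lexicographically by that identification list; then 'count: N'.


label-compatible node identifications between L(r1) and L(r2): 1~0, 1~1, 1~2
1 of the induced correspondences is a critical overlap of r1 and r2.
overlap: 1~1
count: 1


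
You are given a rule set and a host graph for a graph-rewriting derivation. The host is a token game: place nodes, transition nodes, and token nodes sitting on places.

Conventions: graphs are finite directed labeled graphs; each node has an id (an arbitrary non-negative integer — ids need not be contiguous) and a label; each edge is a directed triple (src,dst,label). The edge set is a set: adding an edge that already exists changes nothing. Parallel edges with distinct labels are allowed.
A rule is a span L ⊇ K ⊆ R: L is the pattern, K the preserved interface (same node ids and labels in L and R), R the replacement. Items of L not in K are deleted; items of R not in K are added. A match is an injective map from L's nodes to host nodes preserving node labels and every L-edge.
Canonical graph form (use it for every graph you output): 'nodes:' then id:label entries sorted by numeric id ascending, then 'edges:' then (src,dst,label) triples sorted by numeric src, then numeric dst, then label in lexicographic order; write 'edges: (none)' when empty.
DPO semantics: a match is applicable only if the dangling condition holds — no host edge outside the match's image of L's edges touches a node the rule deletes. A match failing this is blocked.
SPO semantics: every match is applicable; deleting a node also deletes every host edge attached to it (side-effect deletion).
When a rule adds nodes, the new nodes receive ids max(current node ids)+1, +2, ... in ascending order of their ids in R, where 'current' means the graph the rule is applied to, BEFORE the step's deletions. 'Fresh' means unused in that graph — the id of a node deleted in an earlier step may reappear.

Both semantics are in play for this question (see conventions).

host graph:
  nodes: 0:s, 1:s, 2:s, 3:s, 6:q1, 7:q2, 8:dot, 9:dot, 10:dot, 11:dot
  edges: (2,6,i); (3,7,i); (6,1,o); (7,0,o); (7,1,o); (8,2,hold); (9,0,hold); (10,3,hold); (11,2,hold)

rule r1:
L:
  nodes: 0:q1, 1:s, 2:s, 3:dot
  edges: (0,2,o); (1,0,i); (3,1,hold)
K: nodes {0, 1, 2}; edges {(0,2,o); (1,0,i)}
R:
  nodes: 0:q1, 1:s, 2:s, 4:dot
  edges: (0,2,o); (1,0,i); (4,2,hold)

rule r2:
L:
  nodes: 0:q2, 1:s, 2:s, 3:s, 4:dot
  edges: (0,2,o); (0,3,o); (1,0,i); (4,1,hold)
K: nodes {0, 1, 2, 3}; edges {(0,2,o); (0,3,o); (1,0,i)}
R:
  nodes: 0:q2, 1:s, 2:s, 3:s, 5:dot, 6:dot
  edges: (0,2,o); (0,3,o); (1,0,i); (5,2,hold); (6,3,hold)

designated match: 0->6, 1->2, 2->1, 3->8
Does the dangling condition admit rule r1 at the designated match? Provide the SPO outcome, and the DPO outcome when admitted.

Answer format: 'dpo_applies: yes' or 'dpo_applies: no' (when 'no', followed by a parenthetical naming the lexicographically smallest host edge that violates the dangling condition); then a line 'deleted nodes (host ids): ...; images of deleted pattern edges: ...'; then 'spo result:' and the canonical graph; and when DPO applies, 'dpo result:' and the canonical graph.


dpo_applies: yes
deleted nodes (host ids): 8; images of deleted pattern edges: (8,2,hold)
spo result:
nodes: 0:s, 1:s, 2:s, 3:s, 6:q1, 7:q2, 9:dot, 10:dot, 11:dot, 12:dot
edges: (2,6,i); (3,7,i); (6,1,o); (7,0,o); (7,1,o); (9,0,hold); (10,3,hold); (11,2,hold); (12,1,hold)
dpo result:
nodes: 0:s, 1:s, 2:s, 3:s, 6:q1, 7:q2, 9:dot, 10:dot, 11:dot, 12:dot
edges: (2,6,i); (3,7,i); (6,1,o); (7,0,o); (7,1,o); (9,0,hold); (10,3,hold); (11,2,hold); (12,1,hold)


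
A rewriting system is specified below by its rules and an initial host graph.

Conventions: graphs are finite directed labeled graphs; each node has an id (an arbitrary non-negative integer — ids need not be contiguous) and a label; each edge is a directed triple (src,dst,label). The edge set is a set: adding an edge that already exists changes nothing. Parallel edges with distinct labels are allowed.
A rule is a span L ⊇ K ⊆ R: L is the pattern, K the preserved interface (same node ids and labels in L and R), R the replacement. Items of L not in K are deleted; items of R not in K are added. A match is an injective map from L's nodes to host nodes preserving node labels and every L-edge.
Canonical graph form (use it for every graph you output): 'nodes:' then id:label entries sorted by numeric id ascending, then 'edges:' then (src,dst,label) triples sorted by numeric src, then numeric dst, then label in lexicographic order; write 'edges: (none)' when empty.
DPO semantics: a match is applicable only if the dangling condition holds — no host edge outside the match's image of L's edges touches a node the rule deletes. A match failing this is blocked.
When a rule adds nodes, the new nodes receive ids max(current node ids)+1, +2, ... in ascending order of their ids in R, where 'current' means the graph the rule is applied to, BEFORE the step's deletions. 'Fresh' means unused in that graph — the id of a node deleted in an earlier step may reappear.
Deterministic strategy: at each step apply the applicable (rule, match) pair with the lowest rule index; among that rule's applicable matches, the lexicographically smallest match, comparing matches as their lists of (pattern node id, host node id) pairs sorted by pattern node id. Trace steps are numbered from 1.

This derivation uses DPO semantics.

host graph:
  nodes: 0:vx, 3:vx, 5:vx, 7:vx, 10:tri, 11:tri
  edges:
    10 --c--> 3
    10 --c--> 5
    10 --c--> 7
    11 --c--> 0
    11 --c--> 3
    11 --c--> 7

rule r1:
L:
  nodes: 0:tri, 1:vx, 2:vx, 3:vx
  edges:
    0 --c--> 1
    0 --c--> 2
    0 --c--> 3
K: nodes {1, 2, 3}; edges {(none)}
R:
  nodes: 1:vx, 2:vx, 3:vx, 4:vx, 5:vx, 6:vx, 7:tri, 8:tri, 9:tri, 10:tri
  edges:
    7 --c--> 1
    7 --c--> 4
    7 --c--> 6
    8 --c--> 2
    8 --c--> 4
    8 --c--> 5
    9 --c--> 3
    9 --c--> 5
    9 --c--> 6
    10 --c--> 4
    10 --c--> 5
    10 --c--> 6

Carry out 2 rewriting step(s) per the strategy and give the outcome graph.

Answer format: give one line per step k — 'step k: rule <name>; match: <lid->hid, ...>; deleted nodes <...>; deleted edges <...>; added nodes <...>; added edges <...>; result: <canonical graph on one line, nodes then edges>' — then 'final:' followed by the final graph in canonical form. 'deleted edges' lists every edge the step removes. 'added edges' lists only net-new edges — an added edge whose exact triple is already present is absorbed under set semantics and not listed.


step 1: rule r1; match: 0->10, 1->3, 2->5, 3->7; deleted nodes 10; deleted edges (10,3,c); (10,5,c); (10,7,c); added nodes 12, 13, 14, 15, 16, 17, 18; added edges (15,3,c); (15,12,c); (15,14,c); (16,5,c); (16,12,c); (16,13,c); (17,7,c); (17,13,c); (17,14,c); (18,12,c); (18,13,c); (18,14,c); result: nodes: 0:vx, 3:vx, 5:vx, 7:vx, 11:tri, 12:vx, 13:vx, 14:vx, 15:tri, 16:tri, 17:tri, 18:tri edges: (11,0,c); (11,3,c); (11,7,c); (15,3,c); (15,12,c); (15,14,c); (16,5,c); (16,12,c); (16,13,c); (17,7,c); (17,13,c); (17,14,c); (18,12,c); (18,13,c); (18,14,c)
step 2: rule r1; match: 0->11, 1->0, 2->3, 3->7; deleted nodes 11; deleted edges (11,0,c); (11,3,c); (11,7,c); added nodes 19, 20, 21, 22, 23, 24, 25; added edges (22,0,c); (22,19,c); (22,21,c); (23,3,c); (23,19,c); (23,20,c); (24,7,c); (24,20,c); (24,21,c); (25,19,c); (25,20,c); (25,21,c); result: nodes: 0:vx, 3:vx, 5:vx, 7:vx, 12:vx, 13:vx, 14:vx, 15:tri, 16:tri, 17:tri, 18:tri, 19:vx, 20:vx, 21:vx, 22:tri, 23:tri, 24:tri, 25:tri edges: (15,3,c); (15,12,c); (15,14,c); (16,5,c); (16,12,c); (16,13,c); (17,7,c); (17,13,c); (17,14,c); (18,12,c); (18,13,c); (18,14,c); (22,0,c); (22,19,c); (22,21,c); (23,3,c); (23,19,c); (23,20,c); (24,7,c); (24,20,c); (24,21,c); (25,19,c); (25,20,c); (25,21,c)
final:
nodes: 0:vx, 3:vx, 5:vx, 7:vx, 12:vx, 13:vx, 14:vx, 15:tri, 16:tri, 17:tri, 18:tri, 19:vx, 20:vx, 21:vx, 22:tri, 23:tri, 24:tri, 25:tri
edges: (15,3,c); (15,12,c); (15,14,c); (16,5,c); (16,12,c); (16,13,c); (17,7,c); (17,13,c); (17,14,c); (18,12,c); (18,13,c); (18,14,c); (22,0,c); (22,19,c); (22,21,c); (23,3,c); (23,19,c); (23,20,c); (24,7,c); (24,20,c); (24,21,c); (25,19,c); (25,20,c); (25,21,c)


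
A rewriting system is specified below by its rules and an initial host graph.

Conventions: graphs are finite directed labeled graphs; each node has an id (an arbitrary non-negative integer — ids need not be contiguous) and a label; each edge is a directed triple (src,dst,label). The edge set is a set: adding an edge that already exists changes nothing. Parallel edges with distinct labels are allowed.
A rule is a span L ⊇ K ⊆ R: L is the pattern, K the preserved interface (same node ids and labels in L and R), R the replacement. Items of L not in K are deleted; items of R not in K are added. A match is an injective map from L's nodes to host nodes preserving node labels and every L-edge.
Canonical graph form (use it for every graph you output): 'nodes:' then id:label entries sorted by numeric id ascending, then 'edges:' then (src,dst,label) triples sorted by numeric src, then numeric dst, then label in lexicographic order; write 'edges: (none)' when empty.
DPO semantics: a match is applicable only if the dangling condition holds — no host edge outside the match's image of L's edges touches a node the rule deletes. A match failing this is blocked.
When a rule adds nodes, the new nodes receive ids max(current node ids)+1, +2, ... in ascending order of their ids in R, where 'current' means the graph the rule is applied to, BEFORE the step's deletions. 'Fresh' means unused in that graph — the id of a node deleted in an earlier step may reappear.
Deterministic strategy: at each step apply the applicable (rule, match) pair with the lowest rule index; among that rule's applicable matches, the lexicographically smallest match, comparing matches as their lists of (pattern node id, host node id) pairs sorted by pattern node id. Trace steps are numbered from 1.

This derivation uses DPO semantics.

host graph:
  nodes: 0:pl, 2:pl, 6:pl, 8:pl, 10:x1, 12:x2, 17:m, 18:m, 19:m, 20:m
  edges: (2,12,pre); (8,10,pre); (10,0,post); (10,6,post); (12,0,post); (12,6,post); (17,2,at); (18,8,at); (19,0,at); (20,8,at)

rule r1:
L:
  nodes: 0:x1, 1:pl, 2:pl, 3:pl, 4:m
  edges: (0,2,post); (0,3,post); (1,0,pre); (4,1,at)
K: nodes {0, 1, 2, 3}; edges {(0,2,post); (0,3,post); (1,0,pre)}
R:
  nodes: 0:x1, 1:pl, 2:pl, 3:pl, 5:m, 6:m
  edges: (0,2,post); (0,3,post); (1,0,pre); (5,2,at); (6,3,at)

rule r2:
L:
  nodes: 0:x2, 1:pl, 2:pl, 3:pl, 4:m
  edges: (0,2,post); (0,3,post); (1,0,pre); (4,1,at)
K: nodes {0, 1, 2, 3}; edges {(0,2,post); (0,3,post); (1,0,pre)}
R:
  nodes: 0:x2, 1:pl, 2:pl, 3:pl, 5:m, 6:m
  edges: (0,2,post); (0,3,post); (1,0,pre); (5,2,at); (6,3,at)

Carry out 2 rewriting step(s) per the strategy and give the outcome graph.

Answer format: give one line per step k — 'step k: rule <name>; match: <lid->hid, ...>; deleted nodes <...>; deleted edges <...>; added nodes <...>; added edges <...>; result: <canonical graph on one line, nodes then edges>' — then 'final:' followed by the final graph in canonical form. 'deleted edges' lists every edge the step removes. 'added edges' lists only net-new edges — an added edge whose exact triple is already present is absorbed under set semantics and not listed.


step 1: rule r1; match: 0->10, 1->8, 2->0, 3->6, 4->18; deleted nodes 18; deleted edges (18,8,at); added nodes 21, 22; added edges (21,0,at); (22,6,at); result: nodes: 0:pl, 2:pl, 6:pl, 8:pl, 10:x1, 12:x2, 17:m, 19:m, 20:m, 21:m, 22:m edges: (2,12,pre); (8,10,pre); (10,0,post); (10,6,post); (12,0,post); (12,6,post); (17,2,at); (19,0,at); (20,8,at); (21,0,at); (22,6,at)
step 2: rule r1; match: 0->10, 1->8, 2->0, 3->6, 4->20; deleted nodes 20; deleted edges (20,8,at); added nodes 23, 24; added edges (23,0,at); (24,6,at); result: nodes: 0:pl, 2:pl, 6:pl, 8:pl, 10:x1, 12:x2, 17:m, 19:m, 21:m, 22:m, 23:m, 24:m edges: (2,12,pre); (8,10,pre); (10,0,post); (10,6,post); (12,0,post); (12,6,post); (17,2,at); (19,0,at); (21,0,at); (22,6,at); (23,0,at); (24,6,at)
final:
nodes: 0:pl, 2:pl, 6:pl, 8:pl, 10:x1, 12:x2, 17:m, 19:m, 21:m, 22:m, 23:m, 24:m
edges: (2,12,pre); (8,10,pre); (10,0,post); (10,6,post); (12,0,post); (12,6,post); (17,2,at); (19,0,at); (21,0,at); (22,6,at); (23,0,at); (24,6,at)


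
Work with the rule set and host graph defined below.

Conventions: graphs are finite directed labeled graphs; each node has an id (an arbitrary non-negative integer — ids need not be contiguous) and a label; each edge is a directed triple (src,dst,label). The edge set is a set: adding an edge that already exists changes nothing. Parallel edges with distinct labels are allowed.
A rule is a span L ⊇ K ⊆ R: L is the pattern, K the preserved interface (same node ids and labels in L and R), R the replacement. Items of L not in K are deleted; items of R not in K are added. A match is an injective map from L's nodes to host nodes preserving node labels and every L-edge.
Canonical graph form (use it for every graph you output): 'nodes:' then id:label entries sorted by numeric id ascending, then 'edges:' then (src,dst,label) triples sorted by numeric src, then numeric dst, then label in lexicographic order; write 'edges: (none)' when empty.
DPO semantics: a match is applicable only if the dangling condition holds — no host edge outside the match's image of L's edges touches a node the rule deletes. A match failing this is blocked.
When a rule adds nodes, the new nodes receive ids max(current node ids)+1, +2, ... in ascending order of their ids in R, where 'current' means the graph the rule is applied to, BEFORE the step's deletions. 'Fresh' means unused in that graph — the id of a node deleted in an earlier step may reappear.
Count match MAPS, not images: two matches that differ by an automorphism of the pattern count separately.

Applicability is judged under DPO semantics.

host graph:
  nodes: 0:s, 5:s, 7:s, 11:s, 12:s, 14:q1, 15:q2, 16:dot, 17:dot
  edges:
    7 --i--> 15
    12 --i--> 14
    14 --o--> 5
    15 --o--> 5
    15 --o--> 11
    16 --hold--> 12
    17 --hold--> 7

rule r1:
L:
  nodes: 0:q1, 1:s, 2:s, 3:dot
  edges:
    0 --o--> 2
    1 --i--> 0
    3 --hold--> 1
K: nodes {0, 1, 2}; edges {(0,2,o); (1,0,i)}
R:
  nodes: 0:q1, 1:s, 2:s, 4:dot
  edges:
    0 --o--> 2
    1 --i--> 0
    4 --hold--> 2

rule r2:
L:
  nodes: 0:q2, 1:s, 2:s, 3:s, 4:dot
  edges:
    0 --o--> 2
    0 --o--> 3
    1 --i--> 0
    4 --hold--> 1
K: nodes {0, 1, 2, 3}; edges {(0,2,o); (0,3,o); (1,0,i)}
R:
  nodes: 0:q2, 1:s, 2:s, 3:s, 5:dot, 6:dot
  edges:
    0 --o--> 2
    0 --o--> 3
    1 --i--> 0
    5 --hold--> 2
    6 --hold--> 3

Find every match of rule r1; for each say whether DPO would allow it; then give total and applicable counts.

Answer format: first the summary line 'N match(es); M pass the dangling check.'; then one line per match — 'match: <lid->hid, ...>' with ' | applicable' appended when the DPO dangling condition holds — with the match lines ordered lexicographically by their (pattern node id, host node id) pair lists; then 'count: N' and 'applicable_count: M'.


1 match(es); 1 pass the dangling check.
match: 0->14, 1->12, 2->5, 3->16 | applicable
count: 1
applicable_count: 1


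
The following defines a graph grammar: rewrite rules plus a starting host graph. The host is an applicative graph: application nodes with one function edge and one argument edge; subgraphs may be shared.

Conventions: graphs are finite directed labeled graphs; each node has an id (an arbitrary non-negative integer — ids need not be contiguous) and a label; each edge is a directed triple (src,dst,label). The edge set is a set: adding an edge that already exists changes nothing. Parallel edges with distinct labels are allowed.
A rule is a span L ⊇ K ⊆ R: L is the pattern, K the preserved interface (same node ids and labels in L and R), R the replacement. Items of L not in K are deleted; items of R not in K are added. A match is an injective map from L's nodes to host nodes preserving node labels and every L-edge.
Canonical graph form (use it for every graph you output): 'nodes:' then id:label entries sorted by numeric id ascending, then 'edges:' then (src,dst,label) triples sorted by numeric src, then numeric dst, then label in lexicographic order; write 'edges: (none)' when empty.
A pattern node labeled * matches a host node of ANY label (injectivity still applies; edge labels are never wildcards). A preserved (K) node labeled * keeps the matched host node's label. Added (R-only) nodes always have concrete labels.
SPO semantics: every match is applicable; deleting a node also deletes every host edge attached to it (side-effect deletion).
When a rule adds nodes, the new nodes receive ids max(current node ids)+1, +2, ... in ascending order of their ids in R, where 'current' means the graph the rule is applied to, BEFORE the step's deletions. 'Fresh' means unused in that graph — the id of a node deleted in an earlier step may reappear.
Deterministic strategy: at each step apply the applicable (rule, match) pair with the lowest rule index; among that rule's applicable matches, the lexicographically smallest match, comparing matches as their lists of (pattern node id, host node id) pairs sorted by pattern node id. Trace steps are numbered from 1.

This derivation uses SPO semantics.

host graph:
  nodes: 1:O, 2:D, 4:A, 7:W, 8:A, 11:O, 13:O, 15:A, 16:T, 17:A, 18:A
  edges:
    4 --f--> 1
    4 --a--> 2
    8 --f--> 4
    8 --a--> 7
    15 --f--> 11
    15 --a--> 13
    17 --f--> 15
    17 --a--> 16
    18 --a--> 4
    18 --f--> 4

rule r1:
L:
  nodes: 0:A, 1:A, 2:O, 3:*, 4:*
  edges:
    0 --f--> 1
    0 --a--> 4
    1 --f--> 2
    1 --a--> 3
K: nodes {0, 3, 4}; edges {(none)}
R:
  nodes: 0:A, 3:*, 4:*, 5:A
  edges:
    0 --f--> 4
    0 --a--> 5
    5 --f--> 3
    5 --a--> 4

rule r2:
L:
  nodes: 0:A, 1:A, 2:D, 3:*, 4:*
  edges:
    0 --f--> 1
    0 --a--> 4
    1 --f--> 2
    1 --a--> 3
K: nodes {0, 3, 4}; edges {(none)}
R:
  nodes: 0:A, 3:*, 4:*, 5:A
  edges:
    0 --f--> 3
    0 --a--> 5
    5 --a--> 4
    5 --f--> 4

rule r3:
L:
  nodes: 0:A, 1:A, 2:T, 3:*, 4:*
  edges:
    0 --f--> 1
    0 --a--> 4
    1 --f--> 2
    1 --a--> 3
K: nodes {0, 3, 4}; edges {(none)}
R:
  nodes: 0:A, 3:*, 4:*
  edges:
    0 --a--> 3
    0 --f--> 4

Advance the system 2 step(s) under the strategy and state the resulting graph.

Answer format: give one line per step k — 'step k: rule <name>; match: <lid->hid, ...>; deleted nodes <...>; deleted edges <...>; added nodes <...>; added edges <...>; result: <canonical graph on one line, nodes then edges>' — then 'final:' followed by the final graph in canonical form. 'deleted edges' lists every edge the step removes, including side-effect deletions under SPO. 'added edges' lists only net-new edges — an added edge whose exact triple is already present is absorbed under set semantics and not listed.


step 1: rule r1; match: 0->8, 1->4, 2->1, 3->2, 4->7; deleted nodes 1, 4; deleted edges (4,1,f); (4,2,a); (8,4,f); (8,7,a); (18,4,a); (18,4,f); added nodes 19; added edges (8,7,f); (8,19,a); (19,2,f); (19,7,a); result: nodes: 2:D, 7:W, 8:A, 11:O, 13:O, 15:A, 16:T, 17:A, 18:A, 19:A edges: (8,7,f); (8,19,a); (15,11,f); (15,13,a); (17,15,f); (17,16,a); (19,2,f); (19,7,a)
step 2: rule r1; match: 0->17, 1->15, 2->11, 3->13, 4->16; deleted nodes 11, 15; deleted edges (15,11,f); (15,13,a); (17,15,f); (17,16,a); added nodes 20; added edges (17,16,f); (17,20,a); (20,13,f); (20,16,a); result: nodes: 2:D, 7:W, 8:A, 13:O, 16:T, 17:A, 18:A, 19:A, 20:A edges: (8,7,f); (8,19,a); (17,16,f); (17,20,a); (19,2,f); (19,7,a); (20,13,f); (20,16,a)
final:
nodes: 2:D, 7:W, 8:A, 13:O, 16:T, 17:A, 18:A, 19:A, 20:A
edges: (8,7,f); (8,19,a); (17,16,f); (17,20,a); (19,2,f); (19,7,a); (20,13,f); (20,16,a)
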